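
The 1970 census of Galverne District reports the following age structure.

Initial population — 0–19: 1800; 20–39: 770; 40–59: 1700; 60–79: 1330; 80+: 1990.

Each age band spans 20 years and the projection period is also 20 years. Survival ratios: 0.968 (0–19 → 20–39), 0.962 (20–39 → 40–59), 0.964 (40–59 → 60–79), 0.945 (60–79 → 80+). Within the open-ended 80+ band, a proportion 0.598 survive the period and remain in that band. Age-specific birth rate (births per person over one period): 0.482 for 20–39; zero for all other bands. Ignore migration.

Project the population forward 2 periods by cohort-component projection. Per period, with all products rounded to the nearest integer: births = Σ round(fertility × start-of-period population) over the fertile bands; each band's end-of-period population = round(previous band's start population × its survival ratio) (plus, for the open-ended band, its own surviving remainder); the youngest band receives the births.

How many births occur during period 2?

[period 1]
Births: 770 × 0.482 = 371
20–39: 1800 × 0.968 = 1742
40–59: 770 × 0.962 = 741
60–79: 1700 × 0.964 = 1639
80+: 1330 × 0.945 + 1990 × 0.598 = 1257 + 1190 = 2447
→ [371, 1742, 741, 1639, 2447]
[period 2]
Births: 1742 × 0.482 = 840
20–39: 371 × 0.968 = 359
40–59: 1742 × 0.962 = 1676
60–79: 741 × 0.964 = 714
80+: 1639 × 0.945 + 2447 × 0.598 = 1549 + 1463 = 3012
→ [840, 359, 1676, 714, 3012]

840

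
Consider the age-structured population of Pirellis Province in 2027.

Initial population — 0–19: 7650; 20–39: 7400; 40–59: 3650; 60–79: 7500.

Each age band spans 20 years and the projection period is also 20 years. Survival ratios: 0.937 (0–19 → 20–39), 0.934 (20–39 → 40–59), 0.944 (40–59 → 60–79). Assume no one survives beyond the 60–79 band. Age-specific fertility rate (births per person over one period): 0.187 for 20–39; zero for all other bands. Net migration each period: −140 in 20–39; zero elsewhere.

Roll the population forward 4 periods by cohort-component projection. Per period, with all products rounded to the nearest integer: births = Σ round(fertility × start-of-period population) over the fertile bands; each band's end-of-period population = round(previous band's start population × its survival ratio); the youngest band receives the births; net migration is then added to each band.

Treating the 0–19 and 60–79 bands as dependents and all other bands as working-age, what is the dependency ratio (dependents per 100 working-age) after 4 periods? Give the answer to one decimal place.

113.2

[period 1]
Births: 7400 × 0.187 = 1384
20–39: 7650 × 0.937 = 7168
40–59: 7400 × 0.934 = 6912
60–79: 3650 × 0.944 = 3446
Net migration: 20–39 − 140 → 7028
→ [1384, 7028, 6912, 3446]
[period 2]
Births: 7028 × 0.187 = 1314
20–39: 1384 × 0.937 = 1297
40–59: 7028 × 0.934 = 6564
60–79: 6912 × 0.944 = 6525
Net migration: 20–39 − 140 → 1157
→ [1314, 1157, 6564, 6525]
[period 3]
Births: 1157 × 0.187 = 216
20–39: 1314 × 0.937 = 1231
40–59: 1157 × 0.934 = 1081
60–79: 6564 × 0.944 = 6196
Net migration: 20–39 − 140 → 1091
→ [216, 1091, 1081, 6196]
[period 4]
Births: 1091 × 0.187 = 204
20–39: 216 × 0.937 = 202
40–59: 1091 × 0.934 = 1019
60–79: 1081 × 0.944 = 1020
Net migration: 20–39 − 140 → 62
→ [204, 62, 1019, 1020]
Dependents (band 0–19 + band 60–79) = 204 + 1020 = 1224; working-age = 1081; ratio = 1224/1081 × 100 = 113.2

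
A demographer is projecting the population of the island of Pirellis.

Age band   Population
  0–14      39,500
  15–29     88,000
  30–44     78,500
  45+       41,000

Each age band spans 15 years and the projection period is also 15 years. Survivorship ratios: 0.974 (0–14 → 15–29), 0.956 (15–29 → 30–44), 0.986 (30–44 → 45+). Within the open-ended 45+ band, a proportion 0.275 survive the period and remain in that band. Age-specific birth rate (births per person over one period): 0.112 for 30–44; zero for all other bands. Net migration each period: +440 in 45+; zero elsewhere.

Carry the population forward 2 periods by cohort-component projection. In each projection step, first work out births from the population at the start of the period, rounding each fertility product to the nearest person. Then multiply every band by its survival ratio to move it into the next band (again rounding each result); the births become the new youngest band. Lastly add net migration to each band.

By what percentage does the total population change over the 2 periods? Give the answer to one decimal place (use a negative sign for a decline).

Call the bands 1 to 4, youngest first.
Period 1.
Births: 78500 × 0.112 = 8792
Band 2: 39500 × 0.974 = 38473
Band 3: 88000 × 0.956 = 84128
Band 4: 78500 × 0.986 + 41000 × 0.275 = 77401 + 11275 = 88676
Net migration: Band 4 + 440 → 89116
Giving 8792 / 38473 / 84128 / 89116.
Period 2.
Births: 84128 × 0.112 = 9422
Band 2: 8792 × 0.974 = 8563
Band 3: 38473 × 0.956 = 36780
Band 4: 84128 × 0.986 + 89116 × 0.275 = 82950 + 24507 = 107457
Net migration: Band 4 + 440 → 107897
Giving 9422 / 8563 / 36780 / 107897.
Total: 247000 → 162662; change = -84338; percentage change = -34.1%

-34.1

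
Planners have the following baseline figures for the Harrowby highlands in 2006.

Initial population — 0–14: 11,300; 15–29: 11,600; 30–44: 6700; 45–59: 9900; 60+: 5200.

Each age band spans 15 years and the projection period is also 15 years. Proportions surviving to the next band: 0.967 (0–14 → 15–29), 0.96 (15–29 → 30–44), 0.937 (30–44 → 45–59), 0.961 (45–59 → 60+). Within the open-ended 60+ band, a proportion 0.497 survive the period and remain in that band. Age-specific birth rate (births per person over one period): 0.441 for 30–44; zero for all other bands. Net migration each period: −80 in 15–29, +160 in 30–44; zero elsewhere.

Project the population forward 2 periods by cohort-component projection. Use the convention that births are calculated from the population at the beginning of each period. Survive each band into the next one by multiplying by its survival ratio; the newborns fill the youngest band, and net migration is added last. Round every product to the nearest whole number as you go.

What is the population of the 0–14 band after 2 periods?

4982

Numbering the bands 1..5 from youngest to oldest:
Period 1:
Births: 6700 × 0.441 = 2955
Band 2: 11300 × 0.967 = 10927
Band 3: 11600 × 0.96 = 11136
Band 4: 6700 × 0.937 = 6278
Band 5: 9900 × 0.961 + 5200 × 0.497 = 9514 + 2584 = 12098
Net migration: Band 2 − 80 → 10847; Band 3 + 160 → 11296
Population now: 0–14=2955, 15–29=10847, 30–44=11296, 45–59=6278, 60+=12098
Period 2:
Births: 11296 × 0.441 = 4982
Band 2: 2955 × 0.967 = 2857
Band 3: 10847 × 0.96 = 10413
Band 4: 11296 × 0.937 = 10584
Band 5: 6278 × 0.961 + 12098 × 0.497 = 6033 + 6013 = 12046
Net migration: Band 2 − 80 → 2777; Band 3 + 160 → 10573
Population now: 0–14=4982, 15–29=2777, 30–44=10573, 45–59=10584, 60+=12046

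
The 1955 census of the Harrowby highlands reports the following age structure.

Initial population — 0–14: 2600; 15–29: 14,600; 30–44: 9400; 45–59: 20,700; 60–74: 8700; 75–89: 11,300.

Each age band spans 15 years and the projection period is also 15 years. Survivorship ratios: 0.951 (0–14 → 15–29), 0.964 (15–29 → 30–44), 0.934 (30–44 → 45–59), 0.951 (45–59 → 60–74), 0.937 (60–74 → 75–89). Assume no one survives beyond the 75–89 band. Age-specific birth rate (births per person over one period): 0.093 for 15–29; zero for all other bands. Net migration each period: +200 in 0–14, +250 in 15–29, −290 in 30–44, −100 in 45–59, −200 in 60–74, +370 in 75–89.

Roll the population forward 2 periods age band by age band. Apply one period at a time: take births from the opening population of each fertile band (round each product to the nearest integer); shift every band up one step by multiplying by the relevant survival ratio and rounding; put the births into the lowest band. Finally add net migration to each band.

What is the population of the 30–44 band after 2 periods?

2335

After projecting period 1:
Births: 14600 × 0.093 = 1358
15–29: 2600 × 0.951 = 2473
30–44: 14600 × 0.964 = 14074
45–59: 9400 × 0.934 = 8780
60–74: 20700 × 0.951 = 19686
75–89: 8700 × 0.937 = 8152
Net migration: 0–14 + 200 → 1558; 15–29 + 250 → 2723; 30–44 − 290 → 13784; 45–59 − 100 → 8680; 60–74 − 200 → 19486; 75–89 + 370 → 8522
Population now: 0–14=1558, 15–29=2723, 30–44=13784, 45–59=8680, 60–74=19486, 75–89=8522
After projecting period 2:
Births: 2723 × 0.093 = 253
15–29: 1558 × 0.951 = 1482
30–44: 2723 × 0.964 = 2625
45–59: 13784 × 0.934 = 12874
60–74: 8680 × 0.951 = 8255
75–89: 19486 × 0.937 = 18258
Net migration: 0–14 + 200 → 453; 15–29 + 250 → 1732; 30–44 − 290 → 2335; 45–59 − 100 → 12774; 60–74 − 200 → 8055; 75–89 + 370 → 18628
Population now: 0–14=453, 15–29=1732, 30–44=2335, 45–59=12774, 60–74=8055, 75–89=18628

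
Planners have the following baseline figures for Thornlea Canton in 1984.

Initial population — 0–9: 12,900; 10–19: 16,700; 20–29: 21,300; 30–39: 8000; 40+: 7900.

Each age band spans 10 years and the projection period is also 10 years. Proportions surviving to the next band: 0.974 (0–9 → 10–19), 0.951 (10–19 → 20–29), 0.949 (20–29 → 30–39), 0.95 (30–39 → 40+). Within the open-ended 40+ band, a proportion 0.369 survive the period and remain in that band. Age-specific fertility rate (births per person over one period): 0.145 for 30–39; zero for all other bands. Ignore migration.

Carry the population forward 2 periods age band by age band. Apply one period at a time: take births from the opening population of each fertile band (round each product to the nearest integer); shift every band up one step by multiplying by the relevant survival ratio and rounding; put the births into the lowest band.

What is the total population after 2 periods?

54165

Call the groups 1 to 5, youngest first.
Period 1:
Births: 8000 * 0.145 = 1160
Group 2: 12900 * 0.974 = 12565
Group 3: 16700 * 0.951 = 15882
Group 4: 21300 * 0.949 = 20214
Group 5: 8000 * 0.95 + 7900 * 0.369 = 7600 + 2915 = 10515
→ [1160, 12565, 15882, 20214, 10515]
Period 2:
Births: 20214 * 0.145 = 2931
Group 2: 1160 * 0.974 = 1130
Group 3: 12565 * 0.951 = 11949
Group 4: 15882 * 0.949 = 15072
Group 5: 20214 * 0.95 + 10515 * 0.369 = 19203 + 3880 = 23083
→ [2931, 1130, 11949, 15072, 23083]
Total after period 2: 2931 + 1130 + 11949 + 15072 + 23083 = 54165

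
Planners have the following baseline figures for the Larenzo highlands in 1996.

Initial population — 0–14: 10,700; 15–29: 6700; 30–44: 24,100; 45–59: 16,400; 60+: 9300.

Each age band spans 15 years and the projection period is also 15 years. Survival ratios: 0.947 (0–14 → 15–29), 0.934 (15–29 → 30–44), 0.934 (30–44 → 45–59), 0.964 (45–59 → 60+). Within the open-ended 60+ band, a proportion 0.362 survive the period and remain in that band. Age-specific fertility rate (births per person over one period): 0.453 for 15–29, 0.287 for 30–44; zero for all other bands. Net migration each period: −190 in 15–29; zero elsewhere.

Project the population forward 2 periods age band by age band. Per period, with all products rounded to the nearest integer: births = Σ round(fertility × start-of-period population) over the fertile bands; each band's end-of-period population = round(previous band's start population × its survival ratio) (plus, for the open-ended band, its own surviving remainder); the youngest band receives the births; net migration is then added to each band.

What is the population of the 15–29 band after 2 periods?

9235

(Bands numbered youngest = 1 to oldest = 5.)
— Period 1 —
Births: 6700 × 0.453 = 3035  |  24100 × 0.287 = 6917 ⇒ total 9952
Band 2: 10700 × 0.947 = 10133
Band 3: 6700 × 0.934 = 6258
Band 4: 24100 × 0.934 = 22509
Band 5: 16400 × 0.964 + 9300 × 0.362 = 15810 + 3367 = 19177
Net migration: Band 2 − 190 → 9943
Giving 9952 / 9943 / 6258 / 22509 / 19177.
— Period 2 —
Births: 9943 × 0.453 = 4504  |  6258 × 0.287 = 1796 ⇒ total 6300
Band 2: 9952 × 0.947 = 9425
Band 3: 9943 × 0.934 = 9287
Band 4: 6258 × 0.934 = 5845
Band 5: 22509 × 0.964 + 19177 × 0.362 = 21699 + 6942 = 28641
Net migration: Band 2 − 190 → 9235
Giving 6300 / 9235 / 9287 / 5845 / 28641.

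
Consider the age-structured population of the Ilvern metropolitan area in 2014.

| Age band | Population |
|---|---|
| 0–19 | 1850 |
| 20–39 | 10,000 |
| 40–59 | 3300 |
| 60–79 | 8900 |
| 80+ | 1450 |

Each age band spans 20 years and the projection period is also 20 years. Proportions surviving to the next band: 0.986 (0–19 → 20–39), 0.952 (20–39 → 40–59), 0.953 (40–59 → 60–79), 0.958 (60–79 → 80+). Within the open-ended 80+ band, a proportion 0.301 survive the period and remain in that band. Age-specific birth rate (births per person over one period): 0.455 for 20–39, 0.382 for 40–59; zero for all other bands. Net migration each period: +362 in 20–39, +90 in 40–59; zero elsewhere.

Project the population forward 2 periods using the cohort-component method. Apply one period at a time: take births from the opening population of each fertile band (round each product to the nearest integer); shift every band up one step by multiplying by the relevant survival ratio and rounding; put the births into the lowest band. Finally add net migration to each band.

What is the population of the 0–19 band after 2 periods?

— Period 1 —
Births: 10000 × 0.455 = 4550 ; 3300 × 0.382 = 1261 → total 5811
20–39: 1850 × 0.986 = 1824
40–59: 10000 × 0.952 = 9520
60–79: 3300 × 0.953 = 3145
80+: 8900 × 0.958 + 1450 × 0.301 = 8526 + 436 = 8962
Net migration: 20–39 + 362 → 2186; 40–59 + 90 → 9610
End of period: [5811, 2186, 9610, 3145, 8962]
— Period 2 —
Births: 2186 × 0.455 = 995 ; 9610 × 0.382 = 3671 → total 4666
20–39: 5811 × 0.986 = 5730
40–59: 2186 × 0.952 = 2081
60–79: 9610 × 0.953 = 9158
80+: 3145 × 0.958 + 8962 × 0.301 = 3013 + 2698 = 5711
Net migration: 20–39 + 362 → 6092; 40–59 + 90 → 2171
End of period: [4666, 6092, 2171, 9158, 5711]

4666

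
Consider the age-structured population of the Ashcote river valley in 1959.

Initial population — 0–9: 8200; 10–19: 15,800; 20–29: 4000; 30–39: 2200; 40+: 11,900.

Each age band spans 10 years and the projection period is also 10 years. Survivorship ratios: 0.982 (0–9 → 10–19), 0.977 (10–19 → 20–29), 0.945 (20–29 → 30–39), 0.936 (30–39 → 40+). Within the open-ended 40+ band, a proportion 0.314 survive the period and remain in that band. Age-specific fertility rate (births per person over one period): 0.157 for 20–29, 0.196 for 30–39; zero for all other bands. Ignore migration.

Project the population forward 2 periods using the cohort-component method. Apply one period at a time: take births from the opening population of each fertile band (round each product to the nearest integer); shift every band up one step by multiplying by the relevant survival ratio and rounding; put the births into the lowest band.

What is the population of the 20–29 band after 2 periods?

Numbering the bands 1..5 from youngest to oldest:
— Period 1 —
Births: 4000 × 0.157 = 628  |  2200 × 0.196 = 431 ⇒ total 1059
Band 2: 8200 × 0.982 = 8052
Band 3: 15800 × 0.977 = 15437
Band 4: 4000 × 0.945 = 3780
Band 5: 2200 × 0.936 + 11900 × 0.314 = 2059 + 3737 = 5796
Population now: 0–9=1059, 10–19=8052, 20–29=15437, 30–39=3780, 40+=5796
— Period 2 —
Births: 15437 × 0.157 = 2424  |  3780 × 0.196 = 741 ⇒ total 3165
Band 2: 1059 × 0.982 = 1040
Band 3: 8052 × 0.977 = 7867
Band 4: 15437 × 0.945 = 14588
Band 5: 3780 × 0.936 + 5796 × 0.314 = 3538 + 1820 = 5358
Population now: 0–9=3165, 10–19=1040, 20–29=7867, 30–39=14588, 40+=5358

7867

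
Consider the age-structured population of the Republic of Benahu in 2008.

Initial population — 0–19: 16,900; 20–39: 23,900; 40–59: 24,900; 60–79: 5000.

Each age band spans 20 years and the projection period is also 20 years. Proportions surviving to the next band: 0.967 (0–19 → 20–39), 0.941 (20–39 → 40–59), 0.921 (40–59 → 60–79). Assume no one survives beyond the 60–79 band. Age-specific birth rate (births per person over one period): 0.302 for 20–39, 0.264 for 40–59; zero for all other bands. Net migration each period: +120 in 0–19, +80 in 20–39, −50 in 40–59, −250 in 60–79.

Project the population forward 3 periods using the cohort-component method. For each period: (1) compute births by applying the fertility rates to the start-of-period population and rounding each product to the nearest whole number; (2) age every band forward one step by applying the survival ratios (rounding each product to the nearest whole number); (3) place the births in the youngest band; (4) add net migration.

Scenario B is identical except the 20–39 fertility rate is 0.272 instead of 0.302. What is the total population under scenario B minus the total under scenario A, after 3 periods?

Let band 1 be 0–19 through band 4 = 60–79.
Period 1.
Births: 23900 * 0.302 = 7218 ; 24900 * 0.264 = 6574 → 13792
Band 2: 16900 * 0.967 = 16342
Band 3: 23900 * 0.941 = 22490
Band 4: 24900 * 0.921 = 22933
Net migration: Band 1 + 120 → 13912; Band 2 + 80 → 16422; Band 3 − 50 → 22440; Band 4 − 250 → 22683
End of period: [13912, 16422, 22440, 22683]
Period 2.
Births: 16422 * 0.302 = 4959 ; 22440 * 0.264 = 5924 → 10883
Band 2: 13912 * 0.967 = 13453
Band 3: 16422 * 0.941 = 15453
Band 4: 22440 * 0.921 = 20667
Net migration: Band 1 + 120 → 11003; Band 2 + 80 → 13533; Band 3 − 50 → 15403; Band 4 − 250 → 20417
End of period: [11003, 13533, 15403, 20417]
Period 3.
Births: 13533 * 0.302 = 4087 ; 15403 * 0.264 = 4066 → 8153
Band 2: 11003 * 0.967 = 10640
Band 3: 13533 * 0.941 = 12735
Band 4: 15403 * 0.921 = 14186
Net migration: Band 1 + 120 → 8273; Band 2 + 80 → 10720; Band 3 − 50 → 12685; Band 4 − 250 → 13936
End of period: [8273, 10720, 12685, 13936]
Scenario A total after 3 periods: 45614
Scenario B projection —
Period 1.
Births: 23900 * 0.272 = 6501 ; 24900 * 0.264 = 6574 → 13075
Band 2: 16900 * 0.967 = 16342
Band 3: 23900 * 0.941 = 22490
Band 4: 24900 * 0.921 = 22933
Net migration: Band 1 + 120 → 13195; Band 2 + 80 → 16422; Band 3 − 50 → 22440; Band 4 − 250 → 22683
End of period: [13195, 16422, 22440, 22683]
Period 2.
Births: 16422 * 0.272 = 4467 ; 22440 * 0.264 = 5924 → 10391
Band 2: 13195 * 0.967 = 12760
Band 3: 16422 * 0.941 = 15453
Band 4: 22440 * 0.921 = 20667
Net migration: Band 1 + 120 → 10511; Band 2 + 80 → 12840; Band 3 − 50 → 15403; Band 4 − 250 → 20417
End of period: [10511, 12840, 15403, 20417]
Period 3.
Births: 12840 * 0.272 = 3492 ; 15403 * 0.264 = 4066 → 7558
Band 2: 10511 * 0.967 = 10164
Band 3: 12840 * 0.941 = 12082
Band 4: 15403 * 0.921 = 14186
Net migration: Band 1 + 120 → 7678; Band 2 + 80 → 10244; Band 3 − 50 → 12032; Band 4 − 250 → 13936
End of period: [7678, 10244, 12032, 13936]
Scenario B total after 3 periods: 43890
Difference B − A = 43890 − 45614 = -1724

-1724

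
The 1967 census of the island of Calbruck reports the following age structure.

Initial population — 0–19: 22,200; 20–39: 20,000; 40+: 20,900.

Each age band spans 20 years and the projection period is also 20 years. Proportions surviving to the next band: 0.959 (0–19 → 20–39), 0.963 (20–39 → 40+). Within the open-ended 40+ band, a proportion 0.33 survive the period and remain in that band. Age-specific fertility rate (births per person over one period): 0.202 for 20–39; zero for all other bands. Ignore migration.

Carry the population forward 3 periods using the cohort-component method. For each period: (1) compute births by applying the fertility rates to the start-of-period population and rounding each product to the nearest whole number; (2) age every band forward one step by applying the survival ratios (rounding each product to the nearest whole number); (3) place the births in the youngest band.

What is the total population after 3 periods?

[period 1]
Births: 20000 × 0.202 = 4040
20–39: 22200 × 0.959 = 21290
40+: 20000 × 0.963 + 20900 × 0.33 = 19260 + 6897 = 26157
Giving 4040 / 21290 / 26157.
[period 2]
Births: 21290 × 0.202 = 4301
20–39: 4040 × 0.959 = 3874
40+: 21290 × 0.963 + 26157 × 0.33 = 20502 + 8632 = 29134
Giving 4301 / 3874 / 29134.
[period 3]
Births: 3874 × 0.202 = 783
20–39: 4301 × 0.959 = 4125
40+: 3874 × 0.963 + 29134 × 0.33 = 3731 + 9614 = 13345
Giving 783 / 4125 / 13345.
Total after period 3: 783 + 4125 + 13345 = 18253

18253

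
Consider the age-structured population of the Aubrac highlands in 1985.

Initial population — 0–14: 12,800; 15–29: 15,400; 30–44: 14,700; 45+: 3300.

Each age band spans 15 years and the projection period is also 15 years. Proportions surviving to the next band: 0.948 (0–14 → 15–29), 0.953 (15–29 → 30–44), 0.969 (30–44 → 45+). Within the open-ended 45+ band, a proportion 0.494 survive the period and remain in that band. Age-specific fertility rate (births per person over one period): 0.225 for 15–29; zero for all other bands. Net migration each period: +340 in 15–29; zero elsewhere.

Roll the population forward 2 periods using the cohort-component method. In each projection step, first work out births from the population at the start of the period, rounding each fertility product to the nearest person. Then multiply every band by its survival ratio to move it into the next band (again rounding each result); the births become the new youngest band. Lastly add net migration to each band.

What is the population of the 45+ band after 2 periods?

22063

Numbering the groups 1..4 from youngest to oldest:
Period 1:
Births: 15400 × 0.225 = 3465
Group 2: 12800 × 0.948 = 12134
Group 3: 15400 × 0.953 = 14676
Group 4: 14700 × 0.969 + 3300 × 0.494 = 14244 + 1630 = 15874
Net migration: Group 2 + 340 → 12474
→ [3465, 12474, 14676, 15874]
Period 2:
Births: 12474 × 0.225 = 2807
Group 2: 3465 × 0.948 = 3285
Group 3: 12474 × 0.953 = 11888
Group 4: 14676 × 0.969 + 15874 × 0.494 = 14221 + 7842 = 22063
Net migration: Group 2 + 340 → 3625
→ [2807, 3625, 11888, 22063]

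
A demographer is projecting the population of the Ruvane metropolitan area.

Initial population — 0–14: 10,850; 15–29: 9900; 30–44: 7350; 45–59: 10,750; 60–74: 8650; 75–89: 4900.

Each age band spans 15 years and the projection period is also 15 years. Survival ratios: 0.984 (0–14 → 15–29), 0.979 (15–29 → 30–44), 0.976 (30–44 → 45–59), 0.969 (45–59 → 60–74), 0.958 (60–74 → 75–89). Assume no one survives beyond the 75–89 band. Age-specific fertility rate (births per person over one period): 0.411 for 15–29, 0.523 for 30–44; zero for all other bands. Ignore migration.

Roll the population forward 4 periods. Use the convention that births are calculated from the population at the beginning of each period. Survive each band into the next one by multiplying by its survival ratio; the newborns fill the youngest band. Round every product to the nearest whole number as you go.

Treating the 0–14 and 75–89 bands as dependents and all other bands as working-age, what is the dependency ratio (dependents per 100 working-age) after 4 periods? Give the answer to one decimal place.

Period 1.
Births: 9900 × 0.411 = 4069, 7350 × 0.523 = 3844 → total 7913
15–29: 10850 × 0.984 = 10676
30–44: 9900 × 0.979 = 9692
45–59: 7350 × 0.976 = 7174
60–74: 10750 × 0.969 = 10417
75–89: 8650 × 0.958 = 8287
Population now: 0–14=7913, 15–29=10676, 30–44=9692, 45–59=7174, 60–74=10417, 75–89=8287
Period 2.
Births: 10676 × 0.411 = 4388, 9692 × 0.523 = 5069 → total 9457
15–29: 7913 × 0.984 = 7786
30–44: 10676 × 0.979 = 10452
45–59: 9692 × 0.976 = 9459
60–74: 7174 × 0.969 = 6952
75–89: 10417 × 0.958 = 9979
Population now: 0–14=9457, 15–29=7786, 30–44=10452, 45–59=9459, 60–74=6952, 75–89=9979
Period 3.
Births: 7786 × 0.411 = 3200, 10452 × 0.523 = 5466 → total 8666
15–29: 9457 × 0.984 = 9306
30–44: 7786 × 0.979 = 7622
45–59: 10452 × 0.976 = 10201
60–74: 9459 × 0.969 = 9166
75–89: 6952 × 0.958 = 6660
Population now: 0–14=8666, 15–29=9306, 30–44=7622, 45–59=10201, 60–74=9166, 75–89=6660
Period 4.
Births: 9306 × 0.411 = 3825, 7622 × 0.523 = 3986 → total 7811
15–29: 8666 × 0.984 = 8527
30–44: 9306 × 0.979 = 9111
45–59: 7622 × 0.976 = 7439
60–74: 10201 × 0.969 = 9885
75–89: 9166 × 0.958 = 8781
Population now: 0–14=7811, 15–29=8527, 30–44=9111, 45–59=7439, 60–74=9885, 75–89=8781
Dependents (band 0–14 + band 75–89) = 7811 + 8781 = 16592; working-age = 34962; ratio = 16592/34962 × 100 = 47.5

47.5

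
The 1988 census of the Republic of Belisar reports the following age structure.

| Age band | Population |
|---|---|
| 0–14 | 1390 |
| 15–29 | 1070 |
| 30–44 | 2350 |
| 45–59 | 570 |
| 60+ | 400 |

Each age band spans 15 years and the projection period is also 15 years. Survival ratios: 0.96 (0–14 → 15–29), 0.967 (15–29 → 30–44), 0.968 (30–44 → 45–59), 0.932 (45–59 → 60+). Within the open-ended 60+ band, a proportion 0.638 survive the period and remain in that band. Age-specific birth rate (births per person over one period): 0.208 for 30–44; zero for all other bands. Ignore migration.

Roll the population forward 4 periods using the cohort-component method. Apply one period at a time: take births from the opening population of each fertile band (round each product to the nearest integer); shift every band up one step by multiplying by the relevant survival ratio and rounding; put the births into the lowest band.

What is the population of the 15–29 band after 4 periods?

257

(Bands numbered youngest = 1 to oldest = 5.)
— Period 1 —
Births: 2350 * 0.208 = 489
Band 2: 1390 * 0.96 = 1334
Band 3: 1070 * 0.967 = 1035
Band 4: 2350 * 0.968 = 2275
Band 5: 570 * 0.932 + 400 * 0.638 = 531 + 255 = 786
→ [489, 1334, 1035, 2275, 786]
— Period 2 —
Births: 1035 * 0.208 = 215
Band 2: 489 * 0.96 = 469
Band 3: 1334 * 0.967 = 1290
Band 4: 1035 * 0.968 = 1002
Band 5: 2275 * 0.932 + 786 * 0.638 = 2120 + 501 = 2621
→ [215, 469, 1290, 1002, 2621]
— Period 3 —
Births: 1290 * 0.208 = 268
Band 2: 215 * 0.96 = 206
Band 3: 469 * 0.967 = 454
Band 4: 1290 * 0.968 = 1249
Band 5: 1002 * 0.932 + 2621 * 0.638 = 934 + 1672 = 2606
→ [268, 206, 454, 1249, 2606]
— Period 4 —
Births: 454 * 0.208 = 94
Band 2: 268 * 0.96 = 257
Band 3: 206 * 0.967 = 199
Band 4: 454 * 0.968 = 439
Band 5: 1249 * 0.932 + 2606 * 0.638 = 1164 + 1663 = 2827
→ [94, 257, 199, 439, 2827]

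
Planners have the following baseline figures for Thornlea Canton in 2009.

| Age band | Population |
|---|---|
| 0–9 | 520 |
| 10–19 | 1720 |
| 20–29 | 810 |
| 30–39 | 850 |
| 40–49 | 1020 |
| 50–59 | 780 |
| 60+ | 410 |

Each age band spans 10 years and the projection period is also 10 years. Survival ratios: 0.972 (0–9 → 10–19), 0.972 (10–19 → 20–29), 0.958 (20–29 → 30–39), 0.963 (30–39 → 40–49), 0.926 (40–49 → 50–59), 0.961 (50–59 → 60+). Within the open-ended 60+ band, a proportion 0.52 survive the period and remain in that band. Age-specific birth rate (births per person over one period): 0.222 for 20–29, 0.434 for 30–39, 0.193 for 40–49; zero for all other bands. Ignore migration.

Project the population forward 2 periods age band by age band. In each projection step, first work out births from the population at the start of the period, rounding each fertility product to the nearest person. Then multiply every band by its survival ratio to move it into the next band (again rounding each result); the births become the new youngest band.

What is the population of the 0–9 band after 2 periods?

Numbering the groups 1..7 from youngest to oldest:
Period 1:
Births: 810 * 0.222 = 180 ; 850 * 0.434 = 369 ; 1020 * 0.193 = 197 — total 746
Group 2: 520 * 0.972 = 505
Group 3: 1720 * 0.972 = 1672
Group 4: 810 * 0.958 = 776
Group 5: 850 * 0.963 = 819
Group 6: 1020 * 0.926 = 945
Group 7: 780 * 0.961 + 410 * 0.52 = 750 + 213 = 963
→ [746, 505, 1672, 776, 819, 945, 963]
Period 2:
Births: 1672 * 0.222 = 371 ; 776 * 0.434 = 337 ; 819 * 0.193 = 158 — total 866
Group 2: 746 * 0.972 = 725
Group 3: 505 * 0.972 = 491
Group 4: 1672 * 0.958 = 1602
Group 5: 776 * 0.963 = 747
Group 6: 819 * 0.926 = 758
Group 7: 945 * 0.961 + 963 * 0.52 = 908 + 501 = 1409
→ [866, 725, 491, 1602, 747, 758, 1409]

866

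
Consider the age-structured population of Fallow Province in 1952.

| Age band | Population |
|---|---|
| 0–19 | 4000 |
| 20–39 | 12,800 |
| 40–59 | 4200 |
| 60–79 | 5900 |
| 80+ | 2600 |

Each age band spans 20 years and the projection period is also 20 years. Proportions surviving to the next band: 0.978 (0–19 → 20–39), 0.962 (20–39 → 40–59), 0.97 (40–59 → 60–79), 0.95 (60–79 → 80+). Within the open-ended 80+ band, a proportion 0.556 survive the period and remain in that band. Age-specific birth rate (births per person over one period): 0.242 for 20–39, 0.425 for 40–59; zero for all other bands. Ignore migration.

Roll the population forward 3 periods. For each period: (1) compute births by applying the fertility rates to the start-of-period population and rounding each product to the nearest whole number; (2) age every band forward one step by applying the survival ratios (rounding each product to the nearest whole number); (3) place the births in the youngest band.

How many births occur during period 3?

Numbering the bands 1..5 from youngest to oldest:
Period 1.
Births: 12800 × 0.242 = 3098 ; 4200 × 0.425 = 1785 ⇒ total 4883
Band 2: 4000 × 0.978 = 3912
Band 3: 12800 × 0.962 = 12314
Band 4: 4200 × 0.97 = 4074
Band 5: 5900 × 0.95 + 2600 × 0.556 = 5605 + 1446 = 7051
Population now: 0–19=4883, 20–39=3912, 40–59=12314, 60–79=4074, 80+=7051
Period 2.
Births: 3912 × 0.242 = 947 ; 12314 × 0.425 = 5233 ⇒ total 6180
Band 2: 4883 × 0.978 = 4776
Band 3: 3912 × 0.962 = 3763
Band 4: 12314 × 0.97 = 11945
Band 5: 4074 × 0.95 + 7051 × 0.556 = 3870 + 3920 = 7790
Population now: 0–19=6180, 20–39=4776, 40–59=3763, 60–79=11945, 80+=7790
Period 3.
Births: 4776 × 0.242 = 1156 ; 3763 × 0.425 = 1599 ⇒ total 2755
Band 2: 6180 × 0.978 = 6044
Band 3: 4776 × 0.962 = 4595
Band 4: 3763 × 0.97 = 3650
Band 5: 11945 × 0.95 + 7790 × 0.556 = 11348 + 4331 = 15679
Population now: 0–19=2755, 20–39=6044, 40–59=4595, 60–79=3650, 80+=15679

2755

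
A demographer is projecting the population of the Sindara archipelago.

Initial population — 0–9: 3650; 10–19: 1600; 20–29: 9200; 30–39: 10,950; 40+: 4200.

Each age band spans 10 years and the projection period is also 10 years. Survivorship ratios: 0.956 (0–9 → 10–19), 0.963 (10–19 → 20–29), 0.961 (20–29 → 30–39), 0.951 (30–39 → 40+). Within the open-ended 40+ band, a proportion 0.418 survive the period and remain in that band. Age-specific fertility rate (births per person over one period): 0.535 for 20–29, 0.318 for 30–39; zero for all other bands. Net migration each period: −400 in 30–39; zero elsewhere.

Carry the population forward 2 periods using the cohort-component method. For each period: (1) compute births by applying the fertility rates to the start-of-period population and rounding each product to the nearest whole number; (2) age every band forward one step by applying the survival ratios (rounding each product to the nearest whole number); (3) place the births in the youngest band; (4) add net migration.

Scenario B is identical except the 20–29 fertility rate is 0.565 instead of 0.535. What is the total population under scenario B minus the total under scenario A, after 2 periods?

(Groups numbered youngest = 1 to oldest = 5.)
— Period 1 —
Births: 9200 × 0.535 = 4922, 10950 × 0.318 = 3482 → total 8404
Group 2: 3650 × 0.956 = 3489
Group 3: 1600 × 0.963 = 1541
Group 4: 9200 × 0.961 = 8841
Group 5: 10950 × 0.951 + 4200 × 0.418 = 10413 + 1756 = 12169
Net migration: Group 4 − 400 → 8441
Population now: 0–9=8404, 10–19=3489, 20–29=1541, 30–39=8441, 40+=12169
— Period 2 —
Births: 1541 × 0.535 = 824, 8441 × 0.318 = 2684 → total 3508
Group 2: 8404 × 0.956 = 8034
Group 3: 3489 × 0.963 = 3360
Group 4: 1541 × 0.961 = 1481
Group 5: 8441 × 0.951 + 12169 × 0.418 = 8027 + 5087 = 13114
Net migration: Group 4 − 400 → 1081
Population now: 0–9=3508, 10–19=8034, 20–29=3360, 30–39=1081, 40+=13114
Scenario A total after 2 periods: 29097
Scenario B projection —
— Period 1 —
Births: 9200 × 0.565 = 5198, 10950 × 0.318 = 3482 → total 8680
Group 2: 3650 × 0.956 = 3489
Group 3: 1600 × 0.963 = 1541
Group 4: 9200 × 0.961 = 8841
Group 5: 10950 × 0.951 + 4200 × 0.418 = 10413 + 1756 = 12169
Net migration: Group 4 − 400 → 8441
Population now: 0–9=8680, 10–19=3489, 20–29=1541, 30–39=8441, 40+=12169
— Period 2 —
Births: 1541 × 0.565 = 871, 8441 × 0.318 = 2684 → total 3555
Group 2: 8680 × 0.956 = 8298
Group 3: 3489 × 0.963 = 3360
Group 4: 1541 × 0.961 = 1481
Group 5: 8441 × 0.951 + 12169 × 0.418 = 8027 + 5087 = 13114
Net migration: Group 4 − 400 → 1081
Population now: 0–9=3555, 10–19=8298, 20–29=3360, 30–39=1081, 40+=13114
Scenario B total after 2 periods: 29408
Difference B − A = 29408 − 29097 = 311

311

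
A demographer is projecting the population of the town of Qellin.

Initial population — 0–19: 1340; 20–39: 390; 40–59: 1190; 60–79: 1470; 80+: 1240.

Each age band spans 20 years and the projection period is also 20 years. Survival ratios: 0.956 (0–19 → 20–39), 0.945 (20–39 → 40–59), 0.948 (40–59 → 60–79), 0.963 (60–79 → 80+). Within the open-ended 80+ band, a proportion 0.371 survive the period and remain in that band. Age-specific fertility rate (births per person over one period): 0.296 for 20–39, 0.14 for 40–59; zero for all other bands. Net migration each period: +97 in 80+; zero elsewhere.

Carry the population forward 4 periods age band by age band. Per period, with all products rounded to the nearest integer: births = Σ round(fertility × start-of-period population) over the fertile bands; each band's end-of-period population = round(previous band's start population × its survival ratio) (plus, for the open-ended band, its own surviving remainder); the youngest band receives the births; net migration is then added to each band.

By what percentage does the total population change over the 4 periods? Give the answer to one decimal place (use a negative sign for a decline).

[period 1]
Births: 390 × 0.296 = 115 ; 1190 × 0.14 = 167 — total 282
20–39: 1340 × 0.956 = 1281
40–59: 390 × 0.945 = 369
60–79: 1190 × 0.948 = 1128
80+: 1470 × 0.963 + 1240 × 0.371 = 1416 + 460 = 1876
Net migration: 80+ + 97 → 1973
→ [282, 1281, 369, 1128, 1973]
[period 2]
Births: 1281 × 0.296 = 379 ; 369 × 0.14 = 52 — total 431
20–39: 282 × 0.956 = 270
40–59: 1281 × 0.945 = 1211
60–79: 369 × 0.948 = 350
80+: 1128 × 0.963 + 1973 × 0.371 = 1086 + 732 = 1818
Net migration: 80+ + 97 → 1915
→ [431, 270, 1211, 350, 1915]
[period 3]
Births: 270 × 0.296 = 80 ; 1211 × 0.14 = 170 — total 250
20–39: 431 × 0.956 = 412
40–59: 270 × 0.945 = 255
60–79: 1211 × 0.948 = 1148
80+: 350 × 0.963 + 1915 × 0.371 = 337 + 710 = 1047
Net migration: 80+ + 97 → 1144
→ [250, 412, 255, 1148, 1144]
[period 4]
Births: 412 × 0.296 = 122 ; 255 × 0.14 = 36 — total 158
20–39: 250 × 0.956 = 239
40–59: 412 × 0.945 = 389
60–79: 255 × 0.948 = 242
80+: 1148 × 0.963 + 1144 × 0.371 = 1106 + 424 = 1530
Net migration: 80+ + 97 → 1627
→ [158, 239, 389, 242, 1627]
Total: 5630 → 2655; change = -2975; percentage change = -52.8%

-52.8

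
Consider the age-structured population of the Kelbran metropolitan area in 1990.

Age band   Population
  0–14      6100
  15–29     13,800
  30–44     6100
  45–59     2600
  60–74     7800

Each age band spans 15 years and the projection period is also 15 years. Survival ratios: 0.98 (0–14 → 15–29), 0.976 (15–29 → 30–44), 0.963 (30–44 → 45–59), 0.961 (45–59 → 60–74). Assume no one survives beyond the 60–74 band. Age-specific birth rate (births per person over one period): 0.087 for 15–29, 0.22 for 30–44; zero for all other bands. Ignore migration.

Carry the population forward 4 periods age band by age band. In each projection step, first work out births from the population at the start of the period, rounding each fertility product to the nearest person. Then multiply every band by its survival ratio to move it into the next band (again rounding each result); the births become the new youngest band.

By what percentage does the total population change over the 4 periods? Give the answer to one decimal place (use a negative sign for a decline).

[period 1]
Births: 13800 * 0.087 = 1201  |  6100 * 0.22 = 1342 → total 2543
15–29: 6100 * 0.98 = 5978
30–44: 13800 * 0.976 = 13469
45–59: 6100 * 0.963 = 5874
60–74: 2600 * 0.961 = 2499
→ [2543, 5978, 13469, 5874, 2499]
[period 2]
Births: 5978 * 0.087 = 520  |  13469 * 0.22 = 2963 → total 3483
15–29: 2543 * 0.98 = 2492
30–44: 5978 * 0.976 = 5835
45–59: 13469 * 0.963 = 12971
60–74: 5874 * 0.961 = 5645
→ [3483, 2492, 5835, 12971, 5645]
[period 3]
Births: 2492 * 0.087 = 217  |  5835 * 0.22 = 1284 → total 1501
15–29: 3483 * 0.98 = 3413
30–44: 2492 * 0.976 = 2432
45–59: 5835 * 0.963 = 5619
60–74: 12971 * 0.961 = 12465
→ [1501, 3413, 2432, 5619, 12465]
[period 4]
Births: 3413 * 0.087 = 297  |  2432 * 0.22 = 535 → total 832
15–29: 1501 * 0.98 = 1471
30–44: 3413 * 0.976 = 3331
45–59: 2432 * 0.963 = 2342
60–74: 5619 * 0.961 = 5400
→ [832, 1471, 3331, 2342, 5400]
Total: 36400 → 13376; change = -23024; percentage change = -63.3%

-63.3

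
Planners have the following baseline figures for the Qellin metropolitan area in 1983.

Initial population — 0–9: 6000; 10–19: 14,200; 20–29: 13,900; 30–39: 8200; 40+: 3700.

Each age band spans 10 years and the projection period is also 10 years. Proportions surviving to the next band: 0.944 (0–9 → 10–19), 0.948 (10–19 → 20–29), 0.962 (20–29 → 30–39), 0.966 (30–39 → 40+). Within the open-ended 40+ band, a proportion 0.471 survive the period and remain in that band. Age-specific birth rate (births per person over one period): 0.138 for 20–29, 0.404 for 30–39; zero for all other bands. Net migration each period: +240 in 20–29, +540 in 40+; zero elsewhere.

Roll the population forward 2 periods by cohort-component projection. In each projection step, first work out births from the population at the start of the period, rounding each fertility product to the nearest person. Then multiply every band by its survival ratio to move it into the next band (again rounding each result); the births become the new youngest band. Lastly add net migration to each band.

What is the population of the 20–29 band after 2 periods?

Call the bands 1 to 5, youngest first.
After projecting period 1:
Births: 13900 × 0.138 = 1918, 8200 × 0.404 = 3313 → 5231
Band 2: 6000 × 0.944 = 5664
Band 3: 14200 × 0.948 = 13462
Band 4: 13900 × 0.962 = 13372
Band 5: 8200 × 0.966 + 3700 × 0.471 = 7921 + 1743 = 9664
Net migration: Band 3 + 240 → 13702; Band 5 + 540 → 10204
Giving 5231 / 5664 / 13702 / 13372 / 10204.
After projecting period 2:
Births: 13702 × 0.138 = 1891, 13372 × 0.404 = 5402 → 7293
Band 2: 5231 × 0.944 = 4938
Band 3: 5664 × 0.948 = 5369
Band 4: 13702 × 0.962 = 13181
Band 5: 13372 × 0.966 + 10204 × 0.471 = 12917 + 4806 = 17723
Net migration: Band 3 + 240 → 5609; Band 5 + 540 → 18263
Giving 7293 / 4938 / 5609 / 13181 / 18263.

5609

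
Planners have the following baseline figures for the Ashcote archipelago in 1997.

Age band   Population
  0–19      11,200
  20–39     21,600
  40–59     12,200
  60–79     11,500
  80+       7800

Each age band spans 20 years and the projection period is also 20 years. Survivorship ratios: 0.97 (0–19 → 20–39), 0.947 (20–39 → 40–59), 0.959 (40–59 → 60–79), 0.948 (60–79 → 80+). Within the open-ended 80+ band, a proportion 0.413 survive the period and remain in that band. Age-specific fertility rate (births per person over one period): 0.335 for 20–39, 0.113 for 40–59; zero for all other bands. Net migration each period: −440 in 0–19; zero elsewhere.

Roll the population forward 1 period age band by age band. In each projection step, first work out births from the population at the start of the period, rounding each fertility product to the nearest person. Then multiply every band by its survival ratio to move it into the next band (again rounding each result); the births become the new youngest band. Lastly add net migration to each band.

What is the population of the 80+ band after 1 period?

Call the bands 1 to 5, youngest first.
Period 1.
Births: 21600 * 0.335 = 7236 ; 12200 * 0.113 = 1379 ⇒ total 8615
Band 2: 11200 * 0.97 = 10864
Band 3: 21600 * 0.947 = 20455
Band 4: 12200 * 0.959 = 11700
Band 5: 11500 * 0.948 + 7800 * 0.413 = 10902 + 3221 = 14123
Net migration: Band 1 − 440 → 8175
End of period: [8175, 10864, 20455, 11700, 14123]

14123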